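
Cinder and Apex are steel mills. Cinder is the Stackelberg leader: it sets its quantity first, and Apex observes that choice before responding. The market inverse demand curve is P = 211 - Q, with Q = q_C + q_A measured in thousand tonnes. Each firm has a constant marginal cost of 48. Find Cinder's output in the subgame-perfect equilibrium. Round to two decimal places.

81.50

Solve by backward induction. Given q_C, the follower Apex maximises π_A = (211 - q_C - q_A)q_A - 48q_A.
∂π_A/∂q_A = 163 - q_C - 2q_A = 0 gives the reaction function q_A = (163 - q_C)/2.
Cinder substitutes q_A(q_C) into its own profit: π_C = q_C(211 - q_C - (163 - q_C)/2) - 48q_C = (259/2 - (1/2)q_C)q_C - 48q_C.
Maximising: ∂π_C/∂q_C = 163/2 - q_C = 0, giving q_C = 163/2.
Then q_A = (163 - 163/2)/2 = 163/4.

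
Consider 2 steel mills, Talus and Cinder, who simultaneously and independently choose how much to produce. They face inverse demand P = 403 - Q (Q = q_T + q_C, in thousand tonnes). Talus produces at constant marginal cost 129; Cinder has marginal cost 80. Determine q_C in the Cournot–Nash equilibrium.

Talus's profit: π_T = (403 - Q)q_T - (129q_T). Setting ∂π_T/∂q_T = 0: 274 - 2q_T - (q_C) = 0.
Cinder's first-order condition: 323 - 2q_C - (q_T) = 0.
Best responses: q_T = (274 - q_C)/2, q_C = (323 - q_T)/2.
Substituting one into the other gives q_T = 75 and q_C = 124.

124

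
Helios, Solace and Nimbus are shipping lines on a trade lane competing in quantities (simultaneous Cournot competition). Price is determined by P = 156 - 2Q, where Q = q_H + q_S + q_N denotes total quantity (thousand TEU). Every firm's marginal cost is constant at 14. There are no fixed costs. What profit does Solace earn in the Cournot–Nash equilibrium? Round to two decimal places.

630.13

A representative firm's profit is π_i = q_i(156 - 2Q) - 14q_i.
Setting ∂π_i/∂q_i = 0 with rivals' quantities fixed: 142 - 4q_i - 2·Σ_{j≠i} q_j = 0.
With identical firms every q_j equals q_i, so Σ_{j≠i} q_j = 2q_i and 142 = 8q_i, giving q_i = 71/4.
Price P = 156 - 2·(213/4) = 99/2.
Solace's profit: (99/2 - 14)·(71/4) = 630.1250.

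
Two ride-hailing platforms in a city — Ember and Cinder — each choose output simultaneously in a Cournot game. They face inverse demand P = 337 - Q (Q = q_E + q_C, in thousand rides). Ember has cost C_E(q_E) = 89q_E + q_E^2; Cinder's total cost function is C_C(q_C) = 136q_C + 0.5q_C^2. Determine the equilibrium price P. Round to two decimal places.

237.09

Ember's profit: π_E = (337 - Q)q_E - (89q_E + q_E²). Setting ∂π_E/∂q_E = 0: 248 - 4q_E - (q_C) = 0.
Cinder's first-order condition: 201 - 3q_C - (q_E) = 0.
Rearranging gives the reaction functions q_E = (248 - q_C)/4 and q_C = (201 - q_E)/3.
Solving the pair: q_E = 543/11, q_C = 556/11.
Total output Q = 1099/11, so price P = 337 - 1099/11 = 237.0909.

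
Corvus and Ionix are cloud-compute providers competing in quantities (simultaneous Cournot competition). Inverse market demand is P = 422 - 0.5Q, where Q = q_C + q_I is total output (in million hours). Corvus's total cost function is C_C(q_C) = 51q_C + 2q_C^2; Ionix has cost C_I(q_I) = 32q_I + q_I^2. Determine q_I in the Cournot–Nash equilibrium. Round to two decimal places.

Corvus's profit: π_C = (422 - 0.5Q)q_C - (51q_C + 2q_C²). Setting ∂π_C/∂q_C = 0: 371 - 5q_C - (1/2)(q_I) = 0.
Ionix's profit: π_I = (422 - 0.5Q)q_I - (32q_I + q_I²). Setting ∂π_I/∂q_I = 0: 390 - 3q_I - (1/2)(q_C) = 0.
So q_C = (371 - (1/2)q_I)/5 and q_I = (390 - (1/2)q_C)/3.
Solving the pair: q_C = 62.2373, q_I = 119.6271.

119.63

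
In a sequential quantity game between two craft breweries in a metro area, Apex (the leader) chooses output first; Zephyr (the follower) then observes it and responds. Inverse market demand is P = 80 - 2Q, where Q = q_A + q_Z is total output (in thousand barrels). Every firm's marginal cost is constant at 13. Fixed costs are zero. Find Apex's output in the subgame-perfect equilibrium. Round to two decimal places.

The follower Zephyr best-responds to any q_A: π_Z = (80 - 2Q)q_Z - 13q_Z.
Follower FOC: 67 - 2q_A - 4q_Z = 0, so q_Z(q_A) = (67 - 2q_A)/4.
Apex substitutes q_Z(q_A) into its own profit: π_A = q_A(80 - 2q_A - (67 - 2q_A)/2) - 13q_A = (93/2 - q_A)q_A - 13q_A.
The leader's first-order condition 67/2 - 2q_A = 0 yields q_A = 67/4.
Then q_Z = (67 - 2·(67/4))/4 = 67/8.

16.75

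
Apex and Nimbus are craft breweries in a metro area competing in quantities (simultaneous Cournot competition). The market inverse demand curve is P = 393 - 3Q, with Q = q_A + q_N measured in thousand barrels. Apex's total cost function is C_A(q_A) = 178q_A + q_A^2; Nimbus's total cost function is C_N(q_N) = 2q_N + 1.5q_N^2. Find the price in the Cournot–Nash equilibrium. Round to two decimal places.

238.48

Apex's profit: π_A = (393 - 3Q)q_A - (178q_A + q_A²). Setting ∂π_A/∂q_A = 0: 215 - 8q_A - 3(q_N) = 0.
Nimbus's profit: π_N = (393 - 3Q)q_N - (2q_N + (3/2)q_N²). Setting ∂π_N/∂q_N = 0: 391 - 9q_N - 3(q_A) = 0.
Rearranging gives the reaction functions q_A = (215 - 3q_N)/8 and q_N = (391 - 3q_A)/9.
Solving the pair: q_A = 254/21, q_N = 39.4127.
Total output Q = 51.5079, so price P = 393 - 3·51.5079 = 238.4762.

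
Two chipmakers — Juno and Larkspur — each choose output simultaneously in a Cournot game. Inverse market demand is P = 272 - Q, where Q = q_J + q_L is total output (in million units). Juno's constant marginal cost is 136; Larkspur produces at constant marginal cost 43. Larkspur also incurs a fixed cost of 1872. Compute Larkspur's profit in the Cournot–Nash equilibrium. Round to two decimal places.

9648.44

Juno's profit: π_J = (272 - Q)q_J - (136q_J). Setting ∂π_J/∂q_J = 0: 136 - 2q_J - (q_L) = 0.
Larkspur's profit: π_L = (272 - Q)q_L - (43q_L). Setting ∂π_L/∂q_L = 0: 229 - 2q_L - (q_J) = 0.
So q_J = (136 - q_L)/2 and q_L = (229 - q_J)/2.
Substituting one into the other gives q_J = 43/3 and q_L = 322/3.
Price P = 272 - 365/3 = 451/3.
Larkspur's profit: (451/3 - 43)·(322/3) - 1872 = 9648.4444.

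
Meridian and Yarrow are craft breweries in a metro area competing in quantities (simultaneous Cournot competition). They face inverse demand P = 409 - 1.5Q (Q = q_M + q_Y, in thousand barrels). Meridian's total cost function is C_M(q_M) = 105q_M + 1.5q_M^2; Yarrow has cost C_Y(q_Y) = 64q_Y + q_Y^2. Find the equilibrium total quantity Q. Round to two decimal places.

Meridian's profit: π_M = (409 - 1.5Q)q_M - (105q_M + (3/2)q_M²). Setting ∂π_M/∂q_M = 0: 304 - 6q_M - (3/2)(q_Y) = 0.
Yarrow's profit: π_Y = (409 - 1.5Q)q_Y - (64q_Y + q_Y²). Setting ∂π_Y/∂q_Y = 0: 345 - 5q_Y - (3/2)(q_M) = 0.
So q_M = (304 - (3/2)q_Y)/6 and q_Y = (345 - (3/2)q_M)/5.
Substituting one into the other gives q_M = 36.1261 and q_Y = 58.1622.
Total output Q = 36.1261 + 58.1622 = 94.2883.

94.29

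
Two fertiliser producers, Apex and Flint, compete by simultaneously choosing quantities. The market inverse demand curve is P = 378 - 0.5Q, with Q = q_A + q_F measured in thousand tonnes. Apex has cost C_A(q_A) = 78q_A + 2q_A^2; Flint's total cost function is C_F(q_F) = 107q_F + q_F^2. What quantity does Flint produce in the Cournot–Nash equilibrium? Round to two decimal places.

Apex's profit: π_A = (378 - 0.5Q)q_A - (78q_A + 2q_A²). Setting ∂π_A/∂q_A = 0: 300 - 5q_A - (1/2)(q_F) = 0.
Flint's first-order condition: 271 - 3q_F - (1/2)(q_A) = 0.
Rearranging gives the reaction functions q_A = (300 - (1/2)q_F)/5 and q_F = (271 - (1/2)q_A)/3.
Solving the pair: q_A = 51.8305, q_F = 81.6949.

81.69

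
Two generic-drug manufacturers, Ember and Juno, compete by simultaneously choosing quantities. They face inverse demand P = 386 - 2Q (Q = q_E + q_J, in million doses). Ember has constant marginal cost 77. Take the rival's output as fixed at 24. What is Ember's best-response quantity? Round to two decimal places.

65.25

With the rival's output fixed at 24, Ember's profit is π_E = (386 - 2·24 - 2q_E)q_E - (77q_E) = (338 - 2q_E)q_E - (77q_E).
∂π_E/∂q_E = 261 - 4q_E = 0, so q_E = 261/4.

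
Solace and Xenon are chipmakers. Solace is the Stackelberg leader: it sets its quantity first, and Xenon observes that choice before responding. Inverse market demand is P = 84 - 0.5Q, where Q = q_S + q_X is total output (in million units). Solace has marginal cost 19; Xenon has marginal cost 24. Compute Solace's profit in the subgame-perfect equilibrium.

The follower Xenon best-responds to any q_S: π_X = (84 - 0.5Q)q_X - 24q_X.
∂π_X/∂q_X = 60 - (1/2)q_S - q_X = 0 gives the reaction function q_X = (60 - (1/2)q_S).
Solace substitutes q_X(q_S) into its own profit: π_S = q_S(84 - (1/2)q_S - (60 - (1/2)q_S)/2) - 19q_S = (54 - (1/4)q_S)q_S - 19q_S.
Leader FOC: 35 - (1/2)q_S = 0, so q_S = 70.
Then q_X = (60 - (1/2)·70) = 25.
Price P = 84 - (1/2)·95 = 73/2.
Solace's profit: (73/2 - 19)·70 = 1225.

1225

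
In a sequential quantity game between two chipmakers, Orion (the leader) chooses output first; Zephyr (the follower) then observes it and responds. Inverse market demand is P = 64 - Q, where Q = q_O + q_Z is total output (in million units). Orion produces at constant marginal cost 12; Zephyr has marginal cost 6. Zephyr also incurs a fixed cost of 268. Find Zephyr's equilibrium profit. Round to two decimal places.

38.25

Solve by backward induction. Given q_O, the follower Zephyr maximises π_Z = (64 - q_O - q_Z)q_Z - 6q_Z.
∂π_Z/∂q_Z = 58 - q_O - 2q_Z = 0 gives the reaction function q_Z = (58 - q_O)/2.
The leader anticipates this reaction. Substituting into P = 64 - Q gives P = 35 - (1/2)q_O, so π_O = (35 - (1/2)q_O)q_O - 12q_O.
Maximising: ∂π_O/∂q_O = 23 - q_O = 0, giving q_O = 23.
Then q_Z = (58 - 23)/2 = 35/2.
Price P = 64 - 81/2 = 47/2.
Zephyr's profit: (47/2 - 6)·(35/2) - 268 = 153/4.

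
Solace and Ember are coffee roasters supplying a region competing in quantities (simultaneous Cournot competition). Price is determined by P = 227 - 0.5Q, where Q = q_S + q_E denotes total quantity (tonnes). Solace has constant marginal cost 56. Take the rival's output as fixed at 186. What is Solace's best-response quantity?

With the rival's output fixed at 186, Solace's profit is π_S = (227 - (1/2)·186 - (1/2)q_S)q_S - (56q_S) = (134 - (1/2)q_S)q_S - (56q_S).
∂π_S/∂q_S = 78 - q_S = 0, so q_S = 78.

78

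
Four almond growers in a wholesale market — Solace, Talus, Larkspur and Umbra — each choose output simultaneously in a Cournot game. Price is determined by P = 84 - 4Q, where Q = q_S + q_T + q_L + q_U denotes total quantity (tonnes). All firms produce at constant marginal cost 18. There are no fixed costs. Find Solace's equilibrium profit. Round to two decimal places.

A representative firm's profit is π_i = q_i(84 - 4Q) - 18q_i.
Setting ∂π_i/∂q_i = 0 with rivals' quantities fixed: 66 - 8q_i - 4·Σ_{j≠i} q_j = 0.
By symmetry each firm produces the same amount; substituting Σ_{j≠i} q_j = 3q_i yields q_i = 66/20 = 33/10.
Price P = 84 - 4·(66/5) = 156/5.
Solace's profit: (156/5 - 18)·(33/10) = 1089/25.

43.56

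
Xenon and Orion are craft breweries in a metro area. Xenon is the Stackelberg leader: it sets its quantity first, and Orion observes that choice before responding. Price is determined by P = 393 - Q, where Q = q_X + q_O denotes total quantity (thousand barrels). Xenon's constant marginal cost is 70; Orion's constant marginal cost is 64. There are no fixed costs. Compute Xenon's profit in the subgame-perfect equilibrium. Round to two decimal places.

12561.13

The follower Orion best-responds to any q_X: π_O = (393 - Q)q_O - 64q_O.
Follower FOC: 329 - q_X - 2q_O = 0, so q_O(q_X) = (329 - q_X)/2.
The leader anticipates this reaction. Substituting into P = 393 - Q gives P = 457/2 - (1/2)q_X, so π_X = (457/2 - (1/2)q_X)q_X - 70q_X.
Maximising: ∂π_X/∂q_X = 317/2 - q_X = 0, giving q_X = 317/2.
Then q_O = (329 - 317/2)/2 = 341/4.
Price P = 393 - 975/4 = 597/4.
Xenon's profit: (597/4 - 70)·(317/2) = 12561.1250.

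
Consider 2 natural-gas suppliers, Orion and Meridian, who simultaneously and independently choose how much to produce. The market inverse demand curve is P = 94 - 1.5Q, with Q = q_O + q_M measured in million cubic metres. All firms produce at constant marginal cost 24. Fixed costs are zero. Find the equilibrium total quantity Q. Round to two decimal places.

31.11

Each firm earns π_i = (94 - 1.5Q)q_i - 24q_i.
First-order condition (treating rivals' output as given): 70 - 3q_i - (3/2)q_j = 0.
With identical firms every q_j equals q_i, so q_j = q_i and 70 = (9/2)q_i, giving q_i = 140/9.
Total output Q = 140/9 + 140/9 = 280/9.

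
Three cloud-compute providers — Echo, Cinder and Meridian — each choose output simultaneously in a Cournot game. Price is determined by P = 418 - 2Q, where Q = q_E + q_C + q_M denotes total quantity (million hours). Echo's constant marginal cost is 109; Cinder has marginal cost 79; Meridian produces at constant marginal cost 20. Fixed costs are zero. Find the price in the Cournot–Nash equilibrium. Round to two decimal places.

156.50

Echo's profit: π_E = (418 - 2Q)q_E - (109q_E). Setting ∂π_E/∂q_E = 0: 309 - 4q_E - 2(q_C + q_M) = 0.
Cinder's first-order condition: 339 - 4q_C - 2(q_E + q_M) = 0.
Meridian's first-order condition: 398 - 4q_M - 2(q_E + q_C) = 0.
Summing all 3 equations gives 1046 − 8Q = 0, hence Q = 523/4.
Back-substituting: q_E = (309 − 523/2)/2 = 95/4, q_C = (339 − 523/2)/2 = 155/4, q_M = (398 − 523/2)/2 = 273/4.
Total output Q = 523/4, so price P = 418 - 2·(523/4) = 313/2.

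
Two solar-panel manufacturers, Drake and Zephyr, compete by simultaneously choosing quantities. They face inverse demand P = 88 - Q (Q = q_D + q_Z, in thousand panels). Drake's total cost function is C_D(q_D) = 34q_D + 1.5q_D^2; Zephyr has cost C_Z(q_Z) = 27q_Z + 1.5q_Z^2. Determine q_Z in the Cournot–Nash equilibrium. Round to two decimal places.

Drake's profit: π_D = (88 - Q)q_D - (34q_D + (3/2)q_D²). Setting ∂π_D/∂q_D = 0: 54 - 5q_D - (q_Z) = 0.
Zephyr's first-order condition: 61 - 5q_Z - (q_D) = 0.
Best responses: q_D = (54 - q_Z)/5, q_Z = (61 - q_D)/5.
Solving the pair: q_D = 209/24, q_Z = 251/24.

10.46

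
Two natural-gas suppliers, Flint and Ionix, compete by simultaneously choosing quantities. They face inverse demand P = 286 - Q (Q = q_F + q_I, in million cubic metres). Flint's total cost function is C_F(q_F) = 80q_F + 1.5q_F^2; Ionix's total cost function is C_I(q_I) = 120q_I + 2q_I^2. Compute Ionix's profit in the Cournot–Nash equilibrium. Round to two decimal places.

1388.98

Flint's profit: π_F = (286 - Q)q_F - (80q_F + (3/2)q_F²). Setting ∂π_F/∂q_F = 0: 206 - 5q_F - (q_I) = 0.
Ionix's first-order condition: 166 - 6q_I - (q_F) = 0.
So q_F = (206 - q_I)/5 and q_I = (166 - q_F)/6.
Solving the pair: q_F = 1070/29, q_I = 624/29.
Price P = 286 - 1694/29 = 227.5862.
Ionix's profit: 227.5862·(624/29) - 120·(624/29) - 2(624/29)² = 1388.9750.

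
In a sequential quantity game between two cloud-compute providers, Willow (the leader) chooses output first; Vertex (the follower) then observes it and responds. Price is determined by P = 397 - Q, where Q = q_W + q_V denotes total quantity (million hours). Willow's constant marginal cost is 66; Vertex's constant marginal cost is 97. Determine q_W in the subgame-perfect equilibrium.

181

The follower Vertex best-responds to any q_W: π_V = (397 - Q)q_V - 97q_V.
∂π_V/∂q_V = 300 - q_W - 2q_V = 0 gives the reaction function q_V = (300 - q_W)/2.
The leader anticipates this reaction. Substituting into P = 397 - Q gives P = 247 - (1/2)q_W, so π_W = (247 - (1/2)q_W)q_W - 66q_W.
The leader's first-order condition 181 - q_W = 0 yields q_W = 181.
Then q_V = (300 - 181)/2 = 119/2.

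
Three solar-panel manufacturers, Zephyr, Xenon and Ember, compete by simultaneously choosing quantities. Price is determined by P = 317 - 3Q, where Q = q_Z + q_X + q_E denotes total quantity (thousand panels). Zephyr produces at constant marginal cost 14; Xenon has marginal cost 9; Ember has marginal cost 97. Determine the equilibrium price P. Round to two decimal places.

Zephyr's profit: π_Z = (317 - 3Q)q_Z - (14q_Z). Setting ∂π_Z/∂q_Z = 0: 303 - 6q_Z - 3(q_X + q_E) = 0.
Xenon's first-order condition: 308 - 6q_X - 3(q_Z + q_E) = 0.
Ember's first-order condition: 220 - 6q_E - 3(q_Z + q_X) = 0.
Adding the 3 first-order conditions: 831 − 12Q = 0, so Q = 277/4.
Back-substituting: q_Z = (303 − 831/4)/3 = 127/4, q_X = (308 − 831/4)/3 = 401/12, q_E = (220 − 831/4)/3 = 49/12.
Total output Q = 277/4, so price P = 317 - 3·(277/4) = 437/4.

109.25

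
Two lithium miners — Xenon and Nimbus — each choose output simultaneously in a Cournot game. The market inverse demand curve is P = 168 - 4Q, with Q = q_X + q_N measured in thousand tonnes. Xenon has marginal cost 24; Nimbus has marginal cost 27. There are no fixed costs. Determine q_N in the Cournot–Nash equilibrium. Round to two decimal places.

Xenon's profit: π_X = (168 - 4Q)q_X - (24q_X). Setting ∂π_X/∂q_X = 0: 144 - 8q_X - 4(q_N) = 0.
Nimbus's profit: π_N = (168 - 4Q)q_N - (27q_N). Setting ∂π_N/∂q_N = 0: 141 - 8q_N - 4(q_X) = 0.
Best responses: q_X = (144 - 4q_N)/8, q_N = (141 - 4q_X)/8.
Substituting one into the other gives q_X = 49/4 and q_N = 23/2.

11.50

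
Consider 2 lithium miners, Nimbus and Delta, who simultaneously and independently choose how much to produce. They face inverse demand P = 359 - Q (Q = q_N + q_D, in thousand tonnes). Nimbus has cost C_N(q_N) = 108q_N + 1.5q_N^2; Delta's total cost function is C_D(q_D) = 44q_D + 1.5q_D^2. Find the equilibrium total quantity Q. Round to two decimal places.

94.33

Nimbus's profit: π_N = (359 - Q)q_N - (108q_N + (3/2)q_N²). Setting ∂π_N/∂q_N = 0: 251 - 5q_N - (q_D) = 0.
Delta's profit: π_D = (359 - Q)q_D - (44q_D + (3/2)q_D²). Setting ∂π_D/∂q_D = 0: 315 - 5q_D - (q_N) = 0.
Rearranging gives the reaction functions q_N = (251 - q_D)/5 and q_D = (315 - q_N)/5.
Substituting one into the other gives q_N = 235/6 and q_D = 331/6.
Total output Q = 235/6 + 331/6 = 283/3.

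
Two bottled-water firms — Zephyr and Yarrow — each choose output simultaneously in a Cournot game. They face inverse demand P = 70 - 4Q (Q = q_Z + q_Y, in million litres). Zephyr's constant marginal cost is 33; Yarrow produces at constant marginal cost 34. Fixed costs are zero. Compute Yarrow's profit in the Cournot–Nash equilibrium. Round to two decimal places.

Zephyr's profit: π_Z = (70 - 4Q)q_Z - (33q_Z). Setting ∂π_Z/∂q_Z = 0: 37 - 8q_Z - 4(q_Y) = 0.
Yarrow's first-order condition: 36 - 8q_Y - 4(q_Z) = 0.
So q_Z = (37 - 4q_Y)/8 and q_Y = (36 - 4q_Z)/8.
Substituting one into the other gives q_Z = 19/6 and q_Y = 35/12.
Price P = 70 - 4·(73/12) = 137/3.
Yarrow's profit: (137/3 - 34)·(35/12) = 1225/36.

34.03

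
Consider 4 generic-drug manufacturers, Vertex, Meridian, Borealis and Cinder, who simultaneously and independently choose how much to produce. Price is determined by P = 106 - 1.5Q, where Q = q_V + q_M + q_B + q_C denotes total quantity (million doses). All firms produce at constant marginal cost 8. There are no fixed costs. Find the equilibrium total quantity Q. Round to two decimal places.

Each firm earns π_i = (106 - 1.5Q)q_i - 8q_i.
Setting ∂π_i/∂q_i = 0 with rivals' quantities fixed: 98 - 3q_i - (3/2)·Σ_{j≠i} q_j = 0.
By symmetry each firm produces the same amount; substituting Σ_{j≠i} q_j = 3q_i yields q_i = 98/(15/2) = 196/15.
Total output Q = 196/15 + 196/15 + 196/15 + 196/15 = 784/15.

52.27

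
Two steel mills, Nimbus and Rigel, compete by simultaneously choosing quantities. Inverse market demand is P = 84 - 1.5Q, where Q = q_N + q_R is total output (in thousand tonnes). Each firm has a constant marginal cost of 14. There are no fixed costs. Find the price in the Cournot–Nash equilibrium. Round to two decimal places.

A representative firm's profit is π_i = q_i(84 - 1.5Q) - 14q_i.
First-order condition (treating rivals' output as given): 70 - 3q_i - (3/2)q_j = 0.
With identical firms every q_j equals q_i, so q_j = q_i and 70 = (9/2)q_i, giving q_i = 140/9.
Total output Q = 280/9, so price P = 84 - (3/2)·(280/9) = 112/3.

37.33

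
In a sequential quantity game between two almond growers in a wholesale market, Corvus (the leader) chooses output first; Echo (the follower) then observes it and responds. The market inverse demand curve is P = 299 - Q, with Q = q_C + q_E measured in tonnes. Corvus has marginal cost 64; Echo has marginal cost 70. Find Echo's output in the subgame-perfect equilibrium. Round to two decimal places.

Solve by backward induction. Given q_C, the follower Echo maximises π_E = (299 - q_C - q_E)q_E - 70q_E.
Setting the follower's marginal profit to zero, 229 - q_C - 2q_E = 0, i.e. q_E = (229 - q_C)/2.
The leader anticipates this reaction. Substituting into P = 299 - Q gives P = 369/2 - (1/2)q_C, so π_C = (369/2 - (1/2)q_C)q_C - 64q_C.
The leader's first-order condition 241/2 - q_C = 0 yields q_C = 241/2.
Then q_E = (229 - 241/2)/2 = 217/4.

54.25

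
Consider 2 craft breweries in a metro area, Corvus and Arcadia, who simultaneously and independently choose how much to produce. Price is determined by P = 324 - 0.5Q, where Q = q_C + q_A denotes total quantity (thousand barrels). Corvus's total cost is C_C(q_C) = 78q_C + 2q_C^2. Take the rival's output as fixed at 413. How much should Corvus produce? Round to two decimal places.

With the rival's output fixed at 413, Corvus's profit is π_C = (324 - (1/2)·413 - (1/2)q_C)q_C - (78q_C + 2q_C²) = (235/2 - (1/2)q_C)q_C - (78q_C + 2q_C²).
∂π_C/∂q_C = 79/2 - 5q_C = 0, so q_C = 79/10.

7.90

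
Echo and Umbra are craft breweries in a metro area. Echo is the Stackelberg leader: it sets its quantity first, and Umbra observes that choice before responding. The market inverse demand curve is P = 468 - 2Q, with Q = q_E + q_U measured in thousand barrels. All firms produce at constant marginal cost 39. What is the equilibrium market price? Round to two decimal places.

146.25

Solve by backward induction. Given q_E, the follower Umbra maximises π_U = (468 - 2q_E - 2q_U)q_U - 39q_U.
Setting the follower's marginal profit to zero, 429 - 2q_E - 4q_U = 0, i.e. q_U = (429 - 2q_E)/4.
The leader anticipates this reaction. Substituting into P = 468 - 2Q gives P = 507/2 - q_E, so π_E = (507/2 - q_E)q_E - 39q_E.
Leader FOC: 429/2 - 2q_E = 0, so q_E = 429/4.
Then q_U = (429 - 2·(429/4))/4 = 429/8.
Total output Q = 1287/8, so price P = 468 - 2·(1287/8) = 585/4.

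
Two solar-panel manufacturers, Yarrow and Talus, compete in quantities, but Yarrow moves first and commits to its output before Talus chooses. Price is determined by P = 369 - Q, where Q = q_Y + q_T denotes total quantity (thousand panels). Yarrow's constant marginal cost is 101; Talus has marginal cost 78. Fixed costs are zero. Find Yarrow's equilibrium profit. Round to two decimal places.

7503.13

The follower Talus best-responds to any q_Y: π_T = (369 - Q)q_T - 78q_T.
∂π_T/∂q_T = 291 - q_Y - 2q_T = 0 gives the reaction function q_T = (291 - q_Y)/2.
The leader anticipates this reaction. Substituting into P = 369 - Q gives P = 447/2 - (1/2)q_Y, so π_Y = (447/2 - (1/2)q_Y)q_Y - 101q_Y.
The leader's first-order condition 245/2 - q_Y = 0 yields q_Y = 245/2.
Then q_T = (291 - 245/2)/2 = 337/4.
Price P = 369 - 827/4 = 649/4.
Yarrow's profit: (649/4 - 101)·(245/2) = 7503.1250.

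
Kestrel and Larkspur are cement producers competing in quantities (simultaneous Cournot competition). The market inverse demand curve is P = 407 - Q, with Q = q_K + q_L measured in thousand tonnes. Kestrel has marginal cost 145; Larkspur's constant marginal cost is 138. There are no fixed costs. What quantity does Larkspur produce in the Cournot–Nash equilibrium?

92

Kestrel's profit: π_K = (407 - Q)q_K - (145q_K). Setting ∂π_K/∂q_K = 0: 262 - 2q_K - (q_L) = 0.
Larkspur's profit: π_L = (407 - Q)q_L - (138q_L). Setting ∂π_L/∂q_L = 0: 269 - 2q_L - (q_K) = 0.
So q_K = (262 - q_L)/2 and q_L = (269 - q_K)/2.
Substituting one into the other gives q_K = 85 and q_L = 92.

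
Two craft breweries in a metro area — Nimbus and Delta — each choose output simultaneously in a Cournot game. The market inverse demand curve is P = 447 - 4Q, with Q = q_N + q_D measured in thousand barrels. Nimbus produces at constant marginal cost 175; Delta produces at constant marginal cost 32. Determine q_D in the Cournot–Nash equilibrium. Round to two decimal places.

46.50

Nimbus's profit: π_N = (447 - 4Q)q_N - (175q_N). Setting ∂π_N/∂q_N = 0: 272 - 8q_N - 4(q_D) = 0.
Delta's first-order condition: 415 - 8q_D - 4(q_N) = 0.
Best responses: q_N = (272 - 4q_D)/8, q_D = (415 - 4q_N)/8.
Substituting one into the other gives q_N = 43/4 and q_D = 93/2.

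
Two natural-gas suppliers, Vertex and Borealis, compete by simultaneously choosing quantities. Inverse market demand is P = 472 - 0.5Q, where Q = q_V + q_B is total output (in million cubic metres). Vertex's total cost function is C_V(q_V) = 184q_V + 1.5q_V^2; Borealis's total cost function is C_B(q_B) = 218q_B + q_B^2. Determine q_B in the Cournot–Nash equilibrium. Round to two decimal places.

Vertex's profit: π_V = (472 - 0.5Q)q_V - (184q_V + (3/2)q_V²). Setting ∂π_V/∂q_V = 0: 288 - 4q_V - (1/2)(q_B) = 0.
Borealis's profit: π_B = (472 - 0.5Q)q_B - (218q_B + q_B²). Setting ∂π_B/∂q_B = 0: 254 - 3q_B - (1/2)(q_V) = 0.
Rearranging gives the reaction functions q_V = (288 - (1/2)q_B)/4 and q_B = (254 - (1/2)q_V)/3.
Solving the pair: q_V = 62.7234, q_B = 74.2128.

74.21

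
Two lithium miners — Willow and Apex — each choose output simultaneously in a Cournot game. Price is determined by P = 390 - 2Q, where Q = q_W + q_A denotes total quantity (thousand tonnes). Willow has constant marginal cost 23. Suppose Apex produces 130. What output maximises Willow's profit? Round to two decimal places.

With the rival's output fixed at 130, Willow's profit is π_W = (390 - 2·130 - 2q_W)q_W - (23q_W) = (130 - 2q_W)q_W - (23q_W).
∂π_W/∂q_W = 107 - 4q_W = 0, so q_W = 107/4.

26.75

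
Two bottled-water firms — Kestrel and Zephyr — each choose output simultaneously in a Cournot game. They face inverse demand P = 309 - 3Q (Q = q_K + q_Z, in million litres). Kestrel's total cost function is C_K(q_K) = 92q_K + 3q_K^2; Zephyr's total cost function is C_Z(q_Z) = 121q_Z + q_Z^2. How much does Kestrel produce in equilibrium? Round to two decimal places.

13.47

Kestrel's profit: π_K = (309 - 3Q)q_K - (92q_K + 3q_K²). Setting ∂π_K/∂q_K = 0: 217 - 12q_K - 3(q_Z) = 0.
Zephyr's profit: π_Z = (309 - 3Q)q_Z - (121q_Z + q_Z²). Setting ∂π_Z/∂q_Z = 0: 188 - 8q_Z - 3(q_K) = 0.
Rearranging gives the reaction functions q_K = (217 - 3q_Z)/12 and q_Z = (188 - 3q_K)/8.
Solving the pair: q_K = 1172/87, q_Z = 535/29.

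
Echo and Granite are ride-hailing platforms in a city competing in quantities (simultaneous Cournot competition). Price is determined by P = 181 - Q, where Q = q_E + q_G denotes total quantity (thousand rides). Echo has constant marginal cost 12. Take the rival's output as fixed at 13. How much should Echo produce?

With the rival's output fixed at 13, Echo's profit is π_E = (181 - 13 - q_E)q_E - (12q_E) = (168 - q_E)q_E - (12q_E).
∂π_E/∂q_E = 156 - 2q_E = 0, so q_E = 78.

78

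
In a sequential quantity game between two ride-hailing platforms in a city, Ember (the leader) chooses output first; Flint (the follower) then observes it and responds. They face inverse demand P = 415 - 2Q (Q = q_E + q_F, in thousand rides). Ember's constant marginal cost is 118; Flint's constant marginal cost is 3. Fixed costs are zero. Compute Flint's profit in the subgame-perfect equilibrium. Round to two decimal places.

The follower Flint best-responds to any q_E: π_F = (415 - 2Q)q_F - 3q_F.
Setting the follower's marginal profit to zero, 412 - 2q_E - 4q_F = 0, i.e. q_F = (412 - 2q_E)/4.
Ember substitutes q_F(q_E) into its own profit: π_E = q_E(415 - 2q_E - (412 - 2q_E)/2) - 118q_E = (209 - q_E)q_E - 118q_E.
Maximising: ∂π_E/∂q_E = 91 - 2q_E = 0, giving q_E = 91/2.
Then q_F = (412 - 2·(91/2))/4 = 321/4.
Price P = 415 - 2·(503/4) = 327/2.
Flint's profit: (327/2 - 3)·(321/4) = 12880.1250.

12880.13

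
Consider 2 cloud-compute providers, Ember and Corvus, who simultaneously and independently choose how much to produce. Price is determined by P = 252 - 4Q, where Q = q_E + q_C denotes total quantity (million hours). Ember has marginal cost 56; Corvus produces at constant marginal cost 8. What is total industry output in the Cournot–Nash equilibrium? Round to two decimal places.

Ember's profit: π_E = (252 - 4Q)q_E - (56q_E). Setting ∂π_E/∂q_E = 0: 196 - 8q_E - 4(q_C) = 0.
Corvus's first-order condition: 244 - 8q_C - 4(q_E) = 0.
Best responses: q_E = (196 - 4q_C)/8, q_C = (244 - 4q_E)/8.
Solving the pair: q_E = 37/3, q_C = 73/3.
Total output Q = 37/3 + 73/3 = 110/3.

36.67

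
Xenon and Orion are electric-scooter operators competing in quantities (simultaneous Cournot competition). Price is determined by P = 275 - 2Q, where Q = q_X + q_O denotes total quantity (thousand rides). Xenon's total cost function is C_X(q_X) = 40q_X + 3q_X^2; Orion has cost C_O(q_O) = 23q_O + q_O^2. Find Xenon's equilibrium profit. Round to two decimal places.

1308.73

Xenon's profit: π_X = (275 - 2Q)q_X - (40q_X + 3q_X²). Setting ∂π_X/∂q_X = 0: 235 - 10q_X - 2(q_O) = 0.
Orion's first-order condition: 252 - 6q_O - 2(q_X) = 0.
Rearranging gives the reaction functions q_X = (235 - 2q_O)/10 and q_O = (252 - 2q_X)/6.
Substituting one into the other gives q_X = 453/28 and q_O = 1025/28.
Price P = 275 - 2·(739/14) = 1186/7.
Xenon's profit: (1186/7)·(453/28) - 40·(453/28) - 3(453/28)² = 1308.7309.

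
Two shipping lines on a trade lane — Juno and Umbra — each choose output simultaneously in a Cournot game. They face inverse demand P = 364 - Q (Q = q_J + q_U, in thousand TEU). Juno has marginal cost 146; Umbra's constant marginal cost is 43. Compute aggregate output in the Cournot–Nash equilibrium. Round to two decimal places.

179.67

Juno's profit: π_J = (364 - Q)q_J - (146q_J). Setting ∂π_J/∂q_J = 0: 218 - 2q_J - (q_U) = 0.
Umbra's profit: π_U = (364 - Q)q_U - (43q_U). Setting ∂π_U/∂q_U = 0: 321 - 2q_U - (q_J) = 0.
Rearranging gives the reaction functions q_J = (218 - q_U)/2 and q_U = (321 - q_J)/2.
Substituting one into the other gives q_J = 115/3 and q_U = 424/3.
Total output Q = 115/3 + 424/3 = 539/3.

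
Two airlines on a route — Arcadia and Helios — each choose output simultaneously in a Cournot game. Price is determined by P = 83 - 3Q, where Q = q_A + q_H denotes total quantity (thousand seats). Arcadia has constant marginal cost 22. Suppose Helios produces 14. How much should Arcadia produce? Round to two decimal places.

3.17

With the rival's output fixed at 14, Arcadia's profit is π_A = (83 - 3·14 - 3q_A)q_A - (22q_A) = (41 - 3q_A)q_A - (22q_A).
∂π_A/∂q_A = 19 - 6q_A = 0, so q_A = 19/6.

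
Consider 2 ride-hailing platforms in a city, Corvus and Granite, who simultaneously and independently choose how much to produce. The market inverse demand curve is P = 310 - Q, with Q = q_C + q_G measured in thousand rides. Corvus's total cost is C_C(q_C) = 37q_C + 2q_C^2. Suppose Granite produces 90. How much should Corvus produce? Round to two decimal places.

30.50

With the rival's output fixed at 90, Corvus's profit is π_C = (310 - 90 - q_C)q_C - (37q_C + 2q_C²) = (220 - q_C)q_C - (37q_C + 2q_C²).
∂π_C/∂q_C = 183 - 6q_C = 0, so q_C = 61/2.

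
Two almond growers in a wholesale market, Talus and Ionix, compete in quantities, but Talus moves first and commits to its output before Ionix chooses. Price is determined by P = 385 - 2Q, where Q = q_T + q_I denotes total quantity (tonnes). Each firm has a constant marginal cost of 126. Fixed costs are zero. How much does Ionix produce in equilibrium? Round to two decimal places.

The follower Ionix best-responds to any q_T: π_I = (385 - 2Q)q_I - 126q_I.
∂π_I/∂q_I = 259 - 2q_T - 4q_I = 0 gives the reaction function q_I = (259 - 2q_T)/4.
The leader anticipates this reaction. Substituting into P = 385 - 2Q gives P = 511/2 - q_T, so π_T = (511/2 - q_T)q_T - 126q_T.
Maximising: ∂π_T/∂q_T = 259/2 - 2q_T = 0, giving q_T = 259/4.
Then q_I = (259 - 2·(259/4))/4 = 259/8.

32.38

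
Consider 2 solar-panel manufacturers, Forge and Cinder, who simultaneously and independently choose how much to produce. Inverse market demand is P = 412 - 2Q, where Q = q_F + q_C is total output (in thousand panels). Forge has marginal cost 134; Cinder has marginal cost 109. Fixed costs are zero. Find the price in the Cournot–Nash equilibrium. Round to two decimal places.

218.33

Forge's profit: π_F = (412 - 2Q)q_F - (134q_F). Setting ∂π_F/∂q_F = 0: 278 - 4q_F - 2(q_C) = 0.
Cinder's first-order condition: 303 - 4q_C - 2(q_F) = 0.
Rearranging gives the reaction functions q_F = (278 - 2q_C)/4 and q_C = (303 - 2q_F)/4.
Substituting one into the other gives q_F = 253/6 and q_C = 164/3.
Total output Q = 581/6, so price P = 412 - 2·(581/6) = 655/3.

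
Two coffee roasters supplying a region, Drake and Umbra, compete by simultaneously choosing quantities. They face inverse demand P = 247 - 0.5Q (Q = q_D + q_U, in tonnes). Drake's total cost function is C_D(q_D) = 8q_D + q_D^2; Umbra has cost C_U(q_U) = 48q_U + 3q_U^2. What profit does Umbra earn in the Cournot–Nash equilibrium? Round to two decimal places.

1853.44

Drake's profit: π_D = (247 - 0.5Q)q_D - (8q_D + q_D²). Setting ∂π_D/∂q_D = 0: 239 - 3q_D - (1/2)(q_U) = 0.
Umbra's first-order condition: 199 - 7q_U - (1/2)(q_D) = 0.
Best responses: q_D = (239 - (1/2)q_U)/3, q_U = (199 - (1/2)q_D)/7.
Substituting one into the other gives q_D = 75.8313 and q_U = 1910/83.
Price P = 247 - (1/2)·98.8434 = 197.5783.
Umbra's profit: 197.5783·(1910/83) - 48·(1910/83) - 3(1910/83)² = 1853.4403.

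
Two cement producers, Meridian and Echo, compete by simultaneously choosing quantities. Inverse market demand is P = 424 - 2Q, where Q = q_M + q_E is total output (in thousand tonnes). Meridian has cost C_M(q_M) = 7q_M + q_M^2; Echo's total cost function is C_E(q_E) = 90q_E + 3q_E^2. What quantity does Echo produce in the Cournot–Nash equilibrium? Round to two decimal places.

20.89

Meridian's profit: π_M = (424 - 2Q)q_M - (7q_M + q_M²). Setting ∂π_M/∂q_M = 0: 417 - 6q_M - 2(q_E) = 0.
Echo's first-order condition: 334 - 10q_E - 2(q_M) = 0.
Rearranging gives the reaction functions q_M = (417 - 2q_E)/6 and q_E = (334 - 2q_M)/10.
Solving the pair: q_M = 1751/28, q_E = 585/28.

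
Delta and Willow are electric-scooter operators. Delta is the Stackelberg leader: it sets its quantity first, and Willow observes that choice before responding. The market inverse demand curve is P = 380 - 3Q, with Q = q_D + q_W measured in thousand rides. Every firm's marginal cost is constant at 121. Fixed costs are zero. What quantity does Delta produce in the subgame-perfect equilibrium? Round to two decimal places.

Solve by backward induction. Given q_D, the follower Willow maximises π_W = (380 - 3q_D - 3q_W)q_W - 121q_W.
Setting the follower's marginal profit to zero, 259 - 3q_D - 6q_W = 0, i.e. q_W = (259 - 3q_D)/6.
The leader anticipates this reaction. Substituting into P = 380 - 3Q gives P = 501/2 - (3/2)q_D, so π_D = (501/2 - (3/2)q_D)q_D - 121q_D.
Leader FOC: 259/2 - 3q_D = 0, so q_D = 259/6.
Then q_W = (259 - 3·(259/6))/6 = 259/12.

43.17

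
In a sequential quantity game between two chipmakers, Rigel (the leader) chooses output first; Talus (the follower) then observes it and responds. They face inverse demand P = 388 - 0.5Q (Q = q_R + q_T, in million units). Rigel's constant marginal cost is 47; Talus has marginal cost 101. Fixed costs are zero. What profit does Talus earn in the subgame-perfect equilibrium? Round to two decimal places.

The follower Talus best-responds to any q_R: π_T = (388 - 0.5Q)q_T - 101q_T.
∂π_T/∂q_T = 287 - (1/2)q_R - q_T = 0 gives the reaction function q_T = (287 - (1/2)q_R).
The leader anticipates this reaction. Substituting into P = 388 - 0.5Q gives P = 489/2 - (1/4)q_R, so π_R = (489/2 - (1/4)q_R)q_R - 47q_R.
Maximising: ∂π_R/∂q_R = 395/2 - (1/2)q_R = 0, giving q_R = 395.
Then q_T = (287 - (1/2)·395) = 179/2.
Price P = 388 - (1/2)·(969/2) = 583/4.
Talus's profit: (583/4 - 101)·(179/2) = 4005.1250.

4005.13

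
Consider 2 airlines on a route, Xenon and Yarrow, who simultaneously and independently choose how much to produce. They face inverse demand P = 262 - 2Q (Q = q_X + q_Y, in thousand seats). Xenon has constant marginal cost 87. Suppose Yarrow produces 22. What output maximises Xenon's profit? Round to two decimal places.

32.75

With the rival's output fixed at 22, Xenon's profit is π_X = (262 - 2·22 - 2q_X)q_X - (87q_X) = (218 - 2q_X)q_X - (87q_X).
∂π_X/∂q_X = 131 - 4q_X = 0, so q_X = 131/4.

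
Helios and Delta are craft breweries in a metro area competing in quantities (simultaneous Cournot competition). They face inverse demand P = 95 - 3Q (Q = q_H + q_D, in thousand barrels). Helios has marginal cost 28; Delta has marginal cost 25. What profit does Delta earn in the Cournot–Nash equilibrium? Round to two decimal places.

197.37

Helios's profit: π_H = (95 - 3Q)q_H - (28q_H). Setting ∂π_H/∂q_H = 0: 67 - 6q_H - 3(q_D) = 0.
Delta's first-order condition: 70 - 6q_D - 3(q_H) = 0.
Best responses: q_H = (67 - 3q_D)/6, q_D = (70 - 3q_H)/6.
Solving the pair: q_H = 64/9, q_D = 73/9.
Price P = 95 - 3·(137/9) = 148/3.
Delta's profit: (148/3 - 25)·(73/9) = 197.3704.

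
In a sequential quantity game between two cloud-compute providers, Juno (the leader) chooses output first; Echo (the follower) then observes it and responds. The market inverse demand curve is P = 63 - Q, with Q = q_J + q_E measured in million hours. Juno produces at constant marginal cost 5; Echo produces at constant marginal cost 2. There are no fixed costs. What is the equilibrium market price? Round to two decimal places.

Solve by backward induction. Given q_J, the follower Echo maximises π_E = (63 - q_J - q_E)q_E - 2q_E.
Setting the follower's marginal profit to zero, 61 - q_J - 2q_E = 0, i.e. q_E = (61 - q_J)/2.
Juno substitutes q_E(q_J) into its own profit: π_J = q_J(63 - q_J - (61 - q_J)/2) - 5q_J = (65/2 - (1/2)q_J)q_J - 5q_J.
Leader FOC: 55/2 - q_J = 0, so q_J = 55/2.
Then q_E = (61 - 55/2)/2 = 67/4.
Total output Q = 177/4, so price P = 63 - 177/4 = 75/4.

18.75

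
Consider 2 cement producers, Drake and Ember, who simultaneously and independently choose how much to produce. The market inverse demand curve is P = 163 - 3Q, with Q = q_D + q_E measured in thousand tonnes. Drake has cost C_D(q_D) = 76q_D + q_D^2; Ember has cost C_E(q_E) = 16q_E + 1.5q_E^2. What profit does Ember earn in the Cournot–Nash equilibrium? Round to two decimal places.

Drake's profit: π_D = (163 - 3Q)q_D - (76q_D + q_D²). Setting ∂π_D/∂q_D = 0: 87 - 8q_D - 3(q_E) = 0.
Ember's first-order condition: 147 - 9q_E - 3(q_D) = 0.
So q_D = (87 - 3q_E)/8 and q_E = (147 - 3q_D)/9.
Substituting one into the other gives q_D = 38/7 and q_E = 305/21.
Price P = 163 - 3·(419/21) = 722/7.
Ember's profit: (722/7)·(305/21) - 16·(305/21) - (3/2)(305/21)² = 949.2347.

949.23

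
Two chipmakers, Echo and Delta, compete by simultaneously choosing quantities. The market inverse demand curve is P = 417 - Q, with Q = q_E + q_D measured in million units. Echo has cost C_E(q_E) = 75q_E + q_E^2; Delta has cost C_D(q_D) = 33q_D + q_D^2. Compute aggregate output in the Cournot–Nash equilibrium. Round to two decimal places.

Echo's profit: π_E = (417 - Q)q_E - (75q_E + q_E²). Setting ∂π_E/∂q_E = 0: 342 - 4q_E - (q_D) = 0.
Delta's profit: π_D = (417 - Q)q_D - (33q_D + q_D²). Setting ∂π_D/∂q_D = 0: 384 - 4q_D - (q_E) = 0.
Best responses: q_E = (342 - q_D)/4, q_D = (384 - q_E)/4.
Solving the pair: q_E = 328/5, q_D = 398/5.
Total output Q = 328/5 + 398/5 = 726/5.

145.20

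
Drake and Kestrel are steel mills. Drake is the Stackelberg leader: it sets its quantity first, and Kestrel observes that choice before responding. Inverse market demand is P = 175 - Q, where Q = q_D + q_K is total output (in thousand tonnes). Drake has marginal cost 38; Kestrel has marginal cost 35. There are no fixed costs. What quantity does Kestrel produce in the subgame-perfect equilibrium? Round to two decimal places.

The follower Kestrel best-responds to any q_D: π_K = (175 - Q)q_K - 35q_K.
Follower FOC: 140 - q_D - 2q_K = 0, so q_K(q_D) = (140 - q_D)/2.
Drake substitutes q_K(q_D) into its own profit: π_D = q_D(175 - q_D - (140 - q_D)/2) - 38q_D = (105 - (1/2)q_D)q_D - 38q_D.
Leader FOC: 67 - q_D = 0, so q_D = 67.
Then q_K = (140 - 67)/2 = 73/2.

36.50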